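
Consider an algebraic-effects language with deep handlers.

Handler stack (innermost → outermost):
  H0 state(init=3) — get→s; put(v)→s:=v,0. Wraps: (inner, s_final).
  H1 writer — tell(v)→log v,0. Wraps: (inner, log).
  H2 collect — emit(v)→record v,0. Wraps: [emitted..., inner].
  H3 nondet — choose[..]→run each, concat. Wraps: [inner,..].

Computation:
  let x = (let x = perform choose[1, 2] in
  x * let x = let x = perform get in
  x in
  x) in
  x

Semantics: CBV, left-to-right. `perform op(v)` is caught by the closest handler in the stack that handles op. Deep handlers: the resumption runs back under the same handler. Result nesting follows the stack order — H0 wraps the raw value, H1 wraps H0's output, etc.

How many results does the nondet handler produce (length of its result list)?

Answer: 2

Working:
choose[1, 2] @ H3
  branch[0] choose=1:
    get @ H0 ⇒ 3
    H0 returns (3, 3)
    H1 returns ((3, 3), ())
    H2 returns [((3, 3), ())]
    H3 returns [[((3, 3), ())]]
  branch[1] choose=2:
    get @ H0 ⇒ 3
    H0 returns (6, 3)
    H1 returns ((6, 3), ())
    H2 returns [((6, 3), ())]
    H3 returns [[((6, 3), ())]]
= [[((3, 3), ())], [((6, 3), ())]]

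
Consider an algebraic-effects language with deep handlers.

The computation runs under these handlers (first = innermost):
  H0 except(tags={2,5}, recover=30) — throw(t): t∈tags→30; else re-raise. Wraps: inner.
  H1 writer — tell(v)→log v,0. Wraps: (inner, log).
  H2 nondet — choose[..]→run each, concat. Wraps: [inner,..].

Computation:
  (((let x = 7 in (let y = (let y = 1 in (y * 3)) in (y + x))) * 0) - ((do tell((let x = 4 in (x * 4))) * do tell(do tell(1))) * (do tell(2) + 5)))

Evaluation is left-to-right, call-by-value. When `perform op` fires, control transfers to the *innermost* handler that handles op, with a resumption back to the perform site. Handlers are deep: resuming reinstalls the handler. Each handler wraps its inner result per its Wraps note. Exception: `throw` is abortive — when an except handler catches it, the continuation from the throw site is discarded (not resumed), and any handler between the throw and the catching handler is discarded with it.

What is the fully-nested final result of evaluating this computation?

Answer: [(0, (16, 1, 0, 2))]

Step-by-step:
tell(16) @ H1 ⇒ log+=16
tell(1) @ H1 ⇒ log+=1
tell(0) @ H1 ⇒ log+=0
tell(2) @ H1 ⇒ log+=2
H0 returns 0
H1 returns (0, (16, 1, 0, 2))
H2 returns [(0, (16, 1, 0, 2))]
= [(0, (16, 1, 0, 2))]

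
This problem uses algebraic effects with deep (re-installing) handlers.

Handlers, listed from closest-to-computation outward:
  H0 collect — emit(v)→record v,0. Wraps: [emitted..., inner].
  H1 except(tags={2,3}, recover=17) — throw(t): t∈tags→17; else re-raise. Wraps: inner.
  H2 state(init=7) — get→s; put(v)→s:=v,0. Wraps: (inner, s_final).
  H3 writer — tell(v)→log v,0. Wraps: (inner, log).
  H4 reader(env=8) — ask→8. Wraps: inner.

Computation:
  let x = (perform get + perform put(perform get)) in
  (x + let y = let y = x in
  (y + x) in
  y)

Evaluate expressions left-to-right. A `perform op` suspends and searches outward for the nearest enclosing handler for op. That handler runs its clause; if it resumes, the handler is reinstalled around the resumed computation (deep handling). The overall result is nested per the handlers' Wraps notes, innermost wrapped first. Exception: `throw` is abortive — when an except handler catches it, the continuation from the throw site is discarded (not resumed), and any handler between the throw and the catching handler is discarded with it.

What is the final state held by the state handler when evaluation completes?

Answer: 7

Step-by-step:
get @ H2 ⇒ 7
get @ H2 ⇒ 7
put(7) @ H2 ⇒ s:=7
H0 returns [21]
H1 returns [21]
H2 returns ([21], 7)
H3 returns (([21], 7), ())
H4 returns (([21], 7), ())
= (([21], 7), ())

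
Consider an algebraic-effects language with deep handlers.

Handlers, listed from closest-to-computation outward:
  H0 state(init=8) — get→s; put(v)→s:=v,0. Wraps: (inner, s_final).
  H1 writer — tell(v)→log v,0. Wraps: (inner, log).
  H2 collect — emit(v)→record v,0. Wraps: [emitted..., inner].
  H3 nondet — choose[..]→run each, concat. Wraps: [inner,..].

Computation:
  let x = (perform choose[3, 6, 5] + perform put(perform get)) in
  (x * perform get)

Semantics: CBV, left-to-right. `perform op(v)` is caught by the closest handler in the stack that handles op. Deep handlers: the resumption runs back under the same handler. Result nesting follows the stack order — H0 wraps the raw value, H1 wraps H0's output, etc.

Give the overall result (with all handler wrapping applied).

Evaluation trace:
choose[3, 6, 5] @ H3
  branch[0] choose=3:
    get @ H0 ⇒ 8
    put(8) @ H0 ⇒ s:=8
    get @ H0 ⇒ 8
    H0 returns (24, 8)
    H1 returns ((24, 8), ())
    H2 returns [((24, 8), ())]
    H3 returns [[((24, 8), ())]]
  branch[1] choose=6:
    get @ H0 ⇒ 8
    put(8) @ H0 ⇒ s:=8
    get @ H0 ⇒ 8
    H0 returns (48, 8)
    H1 returns ((48, 8), ())
    H2 returns [((48, 8), ())]
    H3 returns [[((48, 8), ())]]
  branch[2] choose=5:
    get @ H0 ⇒ 8
    put(8) @ H0 ⇒ s:=8
    get @ H0 ⇒ 8
    H0 returns (40, 8)
    H1 returns ((40, 8), ())
    H2 returns [((40, 8), ())]
    H3 returns [[((40, 8), ())]]
= [[((24, 8), ())], [((48, 8), ())], [((40, 8), ())]]

Answer: [[((24, 8), ())], [((48, 8), ())], [((40, 8), ())]]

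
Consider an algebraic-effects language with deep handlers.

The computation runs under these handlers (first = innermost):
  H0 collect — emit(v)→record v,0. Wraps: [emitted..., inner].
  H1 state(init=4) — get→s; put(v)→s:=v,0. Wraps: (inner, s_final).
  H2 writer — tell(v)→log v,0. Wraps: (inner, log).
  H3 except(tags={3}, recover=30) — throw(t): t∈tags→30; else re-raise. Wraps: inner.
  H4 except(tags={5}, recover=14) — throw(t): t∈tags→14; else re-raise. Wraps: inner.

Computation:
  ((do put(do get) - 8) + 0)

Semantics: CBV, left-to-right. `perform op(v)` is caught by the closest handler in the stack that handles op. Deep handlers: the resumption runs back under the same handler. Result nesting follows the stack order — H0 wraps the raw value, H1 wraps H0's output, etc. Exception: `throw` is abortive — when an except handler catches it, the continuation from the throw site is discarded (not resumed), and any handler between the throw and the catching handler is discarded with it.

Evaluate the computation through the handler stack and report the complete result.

Answer: (([-8], 4), ())

Step-by-step:
get @ H1 ⇒ 4
put(4) @ H1 ⇒ s:=4
H0 returns [-8]
H1 returns ([-8], 4)
H2 returns (([-8], 4), ())
H3 returns (([-8], 4), ())
H4 returns (([-8], 4), ())
= (([-8], 4), ())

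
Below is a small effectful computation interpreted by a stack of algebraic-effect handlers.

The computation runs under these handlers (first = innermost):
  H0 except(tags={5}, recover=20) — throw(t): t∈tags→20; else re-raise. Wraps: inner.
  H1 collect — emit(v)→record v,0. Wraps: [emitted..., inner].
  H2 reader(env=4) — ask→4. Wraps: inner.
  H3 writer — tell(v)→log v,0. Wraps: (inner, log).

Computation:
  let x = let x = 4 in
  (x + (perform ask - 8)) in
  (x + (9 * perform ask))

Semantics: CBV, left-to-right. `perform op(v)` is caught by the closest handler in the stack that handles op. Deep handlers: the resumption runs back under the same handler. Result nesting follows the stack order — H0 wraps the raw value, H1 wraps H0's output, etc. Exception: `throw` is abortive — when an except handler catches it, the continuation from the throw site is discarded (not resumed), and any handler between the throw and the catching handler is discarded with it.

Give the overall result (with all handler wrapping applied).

Answer: ([36], ())

Step-by-step:
ask @ H2 ⇒ 4
ask @ H2 ⇒ 4
H0 returns 36
H1 returns [36]
H2 returns [36]
H3 returns ([36], ())
= ([36], ())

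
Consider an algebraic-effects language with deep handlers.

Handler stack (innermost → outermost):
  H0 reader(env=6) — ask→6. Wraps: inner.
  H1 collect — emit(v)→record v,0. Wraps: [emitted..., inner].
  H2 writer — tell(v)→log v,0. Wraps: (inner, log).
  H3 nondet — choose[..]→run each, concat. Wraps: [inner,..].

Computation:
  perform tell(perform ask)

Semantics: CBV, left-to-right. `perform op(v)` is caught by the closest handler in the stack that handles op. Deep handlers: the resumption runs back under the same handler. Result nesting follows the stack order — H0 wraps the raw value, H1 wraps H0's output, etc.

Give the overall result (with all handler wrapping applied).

Answer: [([0], (6))]

Evaluation trace:
ask @ H0 ⇒ 6
tell(6) @ H2 ⇒ log+=6
H0 returns 0
H1 returns [0]
H2 returns ([0], (6))
H3 returns [([0], (6))]
= [([0], (6))]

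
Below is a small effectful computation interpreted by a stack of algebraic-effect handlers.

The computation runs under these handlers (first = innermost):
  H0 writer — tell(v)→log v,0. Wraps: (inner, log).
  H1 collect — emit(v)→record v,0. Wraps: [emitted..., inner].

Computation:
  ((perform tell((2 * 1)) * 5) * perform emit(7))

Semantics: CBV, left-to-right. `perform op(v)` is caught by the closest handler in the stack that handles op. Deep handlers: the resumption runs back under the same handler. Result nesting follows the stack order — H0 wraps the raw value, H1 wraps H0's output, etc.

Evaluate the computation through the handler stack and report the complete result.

Answer: [7, (0, (2))]

Evaluation trace:
tell(2) @ H0 ⇒ log+=2
emit(7) @ H1 ⇒ out+=7
H0 returns (0, (2))
H1 returns [7, (0, (2))]
= [7, (0, (2))]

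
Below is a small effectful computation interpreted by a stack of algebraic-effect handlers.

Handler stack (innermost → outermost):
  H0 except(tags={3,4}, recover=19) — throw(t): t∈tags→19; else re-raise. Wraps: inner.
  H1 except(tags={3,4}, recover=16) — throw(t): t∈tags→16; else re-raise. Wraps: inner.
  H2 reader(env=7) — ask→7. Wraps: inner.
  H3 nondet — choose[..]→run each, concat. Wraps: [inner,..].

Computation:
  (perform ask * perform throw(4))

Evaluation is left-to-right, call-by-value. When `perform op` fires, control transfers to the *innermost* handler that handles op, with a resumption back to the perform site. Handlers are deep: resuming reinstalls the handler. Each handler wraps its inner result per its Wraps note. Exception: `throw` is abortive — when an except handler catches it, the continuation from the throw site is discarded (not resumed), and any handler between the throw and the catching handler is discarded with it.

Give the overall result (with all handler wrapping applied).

Answer: [19]

Evaluation trace:
ask @ H2 ⇒ 7
throw(4) @ H0 caught ⇒ 19
H1 returns 19
H2 returns 19
H3 returns [19]
= [19]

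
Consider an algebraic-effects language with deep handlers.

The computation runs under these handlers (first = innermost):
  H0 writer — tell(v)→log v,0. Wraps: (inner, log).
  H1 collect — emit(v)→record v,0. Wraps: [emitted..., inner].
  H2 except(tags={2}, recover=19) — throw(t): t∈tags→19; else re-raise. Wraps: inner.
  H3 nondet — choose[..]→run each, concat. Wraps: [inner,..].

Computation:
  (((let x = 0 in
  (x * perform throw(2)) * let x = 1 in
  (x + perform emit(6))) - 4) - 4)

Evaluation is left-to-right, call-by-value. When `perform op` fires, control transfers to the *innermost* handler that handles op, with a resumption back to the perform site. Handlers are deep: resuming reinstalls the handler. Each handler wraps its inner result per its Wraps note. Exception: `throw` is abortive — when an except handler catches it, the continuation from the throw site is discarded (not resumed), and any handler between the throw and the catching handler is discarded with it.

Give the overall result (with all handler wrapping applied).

Answer: [19]

Working:
throw(2) @ H2 caught ⇒ 19
H3 returns [19]
= [19]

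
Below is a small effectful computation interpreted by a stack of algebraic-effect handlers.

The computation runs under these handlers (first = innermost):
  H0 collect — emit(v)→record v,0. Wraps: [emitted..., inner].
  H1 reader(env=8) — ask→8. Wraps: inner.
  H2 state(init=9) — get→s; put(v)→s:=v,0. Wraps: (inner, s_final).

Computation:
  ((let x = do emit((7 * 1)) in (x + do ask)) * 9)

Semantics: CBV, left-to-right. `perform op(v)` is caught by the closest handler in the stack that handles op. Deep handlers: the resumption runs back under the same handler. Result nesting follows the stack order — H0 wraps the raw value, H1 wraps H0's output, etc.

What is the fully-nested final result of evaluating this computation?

Step-by-step:
emit(7) @ H0 ⇒ out+=7
ask @ H1 ⇒ 8
H0 returns [7, 72]
H1 returns [7, 72]
H2 returns ([7, 72], 9)
= ([7, 72], 9)

Answer: ([7, 72], 9)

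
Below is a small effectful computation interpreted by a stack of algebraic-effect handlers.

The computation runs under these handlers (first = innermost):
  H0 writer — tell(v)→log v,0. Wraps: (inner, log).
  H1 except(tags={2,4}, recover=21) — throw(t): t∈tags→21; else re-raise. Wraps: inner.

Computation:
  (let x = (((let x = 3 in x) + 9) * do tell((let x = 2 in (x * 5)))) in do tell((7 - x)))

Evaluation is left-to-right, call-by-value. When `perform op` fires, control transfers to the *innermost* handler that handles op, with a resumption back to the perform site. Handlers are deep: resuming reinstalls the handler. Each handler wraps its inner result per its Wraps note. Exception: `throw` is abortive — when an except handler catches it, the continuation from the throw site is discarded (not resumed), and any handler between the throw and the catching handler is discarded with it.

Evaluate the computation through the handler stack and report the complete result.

Evaluation trace:
tell(10) @ H0 ⇒ log+=10
tell(7) @ H0 ⇒ log+=7
H0 returns (0, (10, 7))
H1 returns (0, (10, 7))
= (0, (10, 7))

Answer: (0, (10, 7))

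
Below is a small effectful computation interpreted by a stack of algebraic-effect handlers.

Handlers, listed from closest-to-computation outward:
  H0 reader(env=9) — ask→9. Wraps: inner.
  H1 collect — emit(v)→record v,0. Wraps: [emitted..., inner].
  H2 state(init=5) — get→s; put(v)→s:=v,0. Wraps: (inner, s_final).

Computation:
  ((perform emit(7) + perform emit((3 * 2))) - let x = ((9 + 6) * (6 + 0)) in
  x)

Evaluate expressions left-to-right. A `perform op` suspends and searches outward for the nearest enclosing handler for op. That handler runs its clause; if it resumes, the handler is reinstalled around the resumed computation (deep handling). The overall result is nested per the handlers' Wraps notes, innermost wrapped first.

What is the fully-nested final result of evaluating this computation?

Answer: ([7, 6, -90], 5)

Evaluation trace:
emit(7) @ H1 ⇒ out+=7
emit(6) @ H1 ⇒ out+=6
H0 returns -90
H1 returns [7, 6, -90]
H2 returns ([7, 6, -90], 5)
= ([7, 6, -90], 5)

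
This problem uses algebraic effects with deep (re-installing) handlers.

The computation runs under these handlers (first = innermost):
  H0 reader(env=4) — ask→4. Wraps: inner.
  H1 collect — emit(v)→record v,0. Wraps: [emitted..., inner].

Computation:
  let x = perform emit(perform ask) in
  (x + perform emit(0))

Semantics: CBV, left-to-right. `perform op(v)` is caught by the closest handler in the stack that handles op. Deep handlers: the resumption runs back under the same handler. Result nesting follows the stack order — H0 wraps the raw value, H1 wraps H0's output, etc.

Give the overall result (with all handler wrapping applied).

Step-by-step:
ask @ H0 ⇒ 4
emit(4) @ H1 ⇒ out+=4
emit(0) @ H1 ⇒ out+=0
H0 returns 0
H1 returns [4, 0, 0]
= [4, 0, 0]

Answer: [4, 0, 0]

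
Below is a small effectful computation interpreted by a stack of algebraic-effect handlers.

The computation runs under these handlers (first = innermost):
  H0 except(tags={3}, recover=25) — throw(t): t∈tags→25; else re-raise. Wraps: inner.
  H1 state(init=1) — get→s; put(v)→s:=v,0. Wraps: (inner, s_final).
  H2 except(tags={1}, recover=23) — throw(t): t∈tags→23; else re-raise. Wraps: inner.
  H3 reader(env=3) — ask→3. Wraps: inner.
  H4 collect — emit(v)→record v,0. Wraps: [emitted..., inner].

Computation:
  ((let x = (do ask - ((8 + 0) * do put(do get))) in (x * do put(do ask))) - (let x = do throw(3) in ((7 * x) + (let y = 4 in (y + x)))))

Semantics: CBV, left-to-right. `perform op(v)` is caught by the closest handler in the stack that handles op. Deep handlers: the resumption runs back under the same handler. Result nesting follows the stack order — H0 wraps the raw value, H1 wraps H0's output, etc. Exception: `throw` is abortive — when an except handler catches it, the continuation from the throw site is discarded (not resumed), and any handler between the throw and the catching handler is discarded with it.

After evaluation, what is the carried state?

Step-by-step:
ask @ H3 ⇒ 3
get @ H1 ⇒ 1
put(1) @ H1 ⇒ s:=1
ask @ H3 ⇒ 3
put(3) @ H1 ⇒ s:=3
throw(3) @ H0 caught ⇒ 25
H1 returns (25, 3)
H2 returns (25, 3)
H3 returns (25, 3)
H4 returns [(25, 3)]
= [(25, 3)]

Answer: 3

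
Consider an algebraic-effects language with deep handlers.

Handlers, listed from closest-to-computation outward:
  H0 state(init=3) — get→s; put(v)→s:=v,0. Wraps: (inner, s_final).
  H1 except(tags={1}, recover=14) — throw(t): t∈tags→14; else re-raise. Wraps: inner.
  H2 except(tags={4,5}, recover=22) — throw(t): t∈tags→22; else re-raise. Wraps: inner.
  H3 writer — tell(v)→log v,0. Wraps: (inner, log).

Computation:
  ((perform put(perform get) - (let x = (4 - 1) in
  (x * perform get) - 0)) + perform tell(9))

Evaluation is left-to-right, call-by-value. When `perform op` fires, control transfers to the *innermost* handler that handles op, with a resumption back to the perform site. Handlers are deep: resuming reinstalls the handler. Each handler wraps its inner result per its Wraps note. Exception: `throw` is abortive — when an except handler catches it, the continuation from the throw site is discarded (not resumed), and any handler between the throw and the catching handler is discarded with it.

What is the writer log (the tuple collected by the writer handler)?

Working:
get @ H0 ⇒ 3
put(3) @ H0 ⇒ s:=3
get @ H0 ⇒ 3
tell(9) @ H3 ⇒ log+=9
H0 returns (-9, 3)
H1 returns (-9, 3)
H2 returns (-9, 3)
H3 returns ((-9, 3), (9))
= ((-9, 3), (9))

Answer: (9)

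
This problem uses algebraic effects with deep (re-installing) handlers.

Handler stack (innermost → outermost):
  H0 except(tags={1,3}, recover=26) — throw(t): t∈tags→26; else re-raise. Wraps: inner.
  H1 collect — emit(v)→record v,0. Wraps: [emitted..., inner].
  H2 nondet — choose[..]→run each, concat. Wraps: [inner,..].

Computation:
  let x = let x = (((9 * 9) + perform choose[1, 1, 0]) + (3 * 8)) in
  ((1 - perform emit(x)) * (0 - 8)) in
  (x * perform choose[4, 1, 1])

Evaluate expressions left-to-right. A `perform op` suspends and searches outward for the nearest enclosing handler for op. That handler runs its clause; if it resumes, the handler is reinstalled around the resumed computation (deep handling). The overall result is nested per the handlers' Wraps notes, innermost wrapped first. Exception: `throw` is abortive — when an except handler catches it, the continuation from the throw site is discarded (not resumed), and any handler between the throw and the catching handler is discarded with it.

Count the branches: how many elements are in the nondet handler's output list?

Answer: 9

Evaluation trace:
choose[1, 1, 0] @ H2
  branch[0] choose=1:
    emit(106) @ H1 ⇒ out+=106
    choose[4, 1, 1] @ H2
      branch[0] choose=4:
        H0 returns -32
        H1 returns [106, -32]
        H2 returns [[106, -32]]
      branch[1] choose=1:
        H0 returns -8
        H1 returns [106, -8]
        H2 returns [[106, -8]]
      branch[2] choose=1:
        H0 returns -8
        H1 returns [106, -8]
        H2 returns [[106, -8]]
  branch[1] choose=1:
    emit(106) @ H1 ⇒ out+=106
    choose[4, 1, 1] @ H2
      branch[0] choose=4:
        H0 returns -32
        H1 returns [106, -32]
        H2 returns [[106, -32]]
      branch[1] choose=1:
        H0 returns -8
        H1 returns [106, -8]
        H2 returns [[106, -8]]
      branch[2] choose=1:
        H0 returns -8
        H1 returns [106, -8]
        H2 returns [[106, -8]]
  branch[2] choose=0:
    emit(105) @ H1 ⇒ out+=105
    choose[4, 1, 1] @ H2
      branch[0] choose=4:
        H0 returns -32
        H1 returns [105, -32]
        H2 returns [[105, -32]]
      branch[1] choose=1:
        H0 returns -8
        H1 returns [105, -8]
        H2 returns [[105, -8]]
      branch[2] choose=1:
        H0 returns -8
        H1 returns [105, -8]
        H2 returns [[105, -8]]
= [[106, -32], [106, -8], [106, -8], [106, -32], [106, -8], [106, -8], [105, -32], [105, -8], [105, -8]]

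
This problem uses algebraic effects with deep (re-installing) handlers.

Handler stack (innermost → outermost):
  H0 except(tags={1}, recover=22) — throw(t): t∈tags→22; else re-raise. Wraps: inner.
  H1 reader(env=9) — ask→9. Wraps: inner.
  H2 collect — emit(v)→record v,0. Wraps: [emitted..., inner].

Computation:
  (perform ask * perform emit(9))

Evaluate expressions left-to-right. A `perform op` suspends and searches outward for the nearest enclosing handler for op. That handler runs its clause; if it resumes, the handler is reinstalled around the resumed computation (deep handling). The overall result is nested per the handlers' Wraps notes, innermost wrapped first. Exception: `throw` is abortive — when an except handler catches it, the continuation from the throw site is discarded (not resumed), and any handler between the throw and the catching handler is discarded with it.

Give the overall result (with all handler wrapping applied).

Answer: [9, 0]

Evaluation trace:
ask @ H1 ⇒ 9
emit(9) @ H2 ⇒ out+=9
H0 returns 0
H1 returns 0
H2 returns [9, 0]
= [9, 0]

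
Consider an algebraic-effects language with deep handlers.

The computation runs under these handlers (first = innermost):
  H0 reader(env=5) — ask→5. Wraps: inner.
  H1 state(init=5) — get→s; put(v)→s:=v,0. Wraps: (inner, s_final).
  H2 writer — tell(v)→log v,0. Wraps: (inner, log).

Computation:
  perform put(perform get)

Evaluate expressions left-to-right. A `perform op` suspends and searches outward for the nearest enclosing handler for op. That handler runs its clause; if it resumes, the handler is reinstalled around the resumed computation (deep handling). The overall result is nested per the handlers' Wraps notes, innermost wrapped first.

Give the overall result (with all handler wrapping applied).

Step-by-step:
get @ H1 ⇒ 5
put(5) @ H1 ⇒ s:=5
H0 returns 0
H1 returns (0, 5)
H2 returns ((0, 5), ())
= ((0, 5), ())

Answer: ((0, 5), ())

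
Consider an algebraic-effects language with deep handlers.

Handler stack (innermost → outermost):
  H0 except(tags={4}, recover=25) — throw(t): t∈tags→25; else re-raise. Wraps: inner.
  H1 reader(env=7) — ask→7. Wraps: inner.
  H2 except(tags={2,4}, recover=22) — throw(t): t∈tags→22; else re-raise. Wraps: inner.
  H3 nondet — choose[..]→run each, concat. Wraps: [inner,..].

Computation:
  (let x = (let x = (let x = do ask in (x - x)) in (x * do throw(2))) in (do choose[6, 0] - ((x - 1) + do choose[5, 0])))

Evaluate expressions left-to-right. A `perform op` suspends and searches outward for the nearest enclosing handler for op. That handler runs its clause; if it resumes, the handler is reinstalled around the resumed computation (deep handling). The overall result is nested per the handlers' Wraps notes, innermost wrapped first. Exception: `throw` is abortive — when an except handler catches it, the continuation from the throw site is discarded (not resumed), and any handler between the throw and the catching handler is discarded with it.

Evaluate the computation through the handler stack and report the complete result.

Answer: [22]

Step-by-step:
ask @ H1 ⇒ 7
throw(2) @ H0 re-raised
throw(2) @ H2 caught ⇒ 22
H3 returns [22]
= [22]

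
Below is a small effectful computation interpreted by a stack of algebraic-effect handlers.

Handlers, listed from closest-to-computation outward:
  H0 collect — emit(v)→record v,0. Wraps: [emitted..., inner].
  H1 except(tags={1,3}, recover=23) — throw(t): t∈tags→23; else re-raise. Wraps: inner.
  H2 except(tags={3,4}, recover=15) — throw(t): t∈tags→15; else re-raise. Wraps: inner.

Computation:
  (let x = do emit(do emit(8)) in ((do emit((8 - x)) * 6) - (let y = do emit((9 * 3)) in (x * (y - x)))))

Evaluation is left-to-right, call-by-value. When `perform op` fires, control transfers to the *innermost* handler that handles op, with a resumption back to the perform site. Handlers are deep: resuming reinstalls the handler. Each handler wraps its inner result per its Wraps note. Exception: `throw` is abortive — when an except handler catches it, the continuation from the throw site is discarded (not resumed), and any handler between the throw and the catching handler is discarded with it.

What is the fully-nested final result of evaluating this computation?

Answer: [8, 0, 8, 27, 0]

Evaluation trace:
emit(8) @ H0 ⇒ out+=8
emit(0) @ H0 ⇒ out+=0
emit(8) @ H0 ⇒ out+=8
emit(27) @ H0 ⇒ out+=27
H0 returns [8, 0, 8, 27, 0]
H1 returns [8, 0, 8, 27, 0]
H2 returns [8, 0, 8, 27, 0]
= [8, 0, 8, 27, 0]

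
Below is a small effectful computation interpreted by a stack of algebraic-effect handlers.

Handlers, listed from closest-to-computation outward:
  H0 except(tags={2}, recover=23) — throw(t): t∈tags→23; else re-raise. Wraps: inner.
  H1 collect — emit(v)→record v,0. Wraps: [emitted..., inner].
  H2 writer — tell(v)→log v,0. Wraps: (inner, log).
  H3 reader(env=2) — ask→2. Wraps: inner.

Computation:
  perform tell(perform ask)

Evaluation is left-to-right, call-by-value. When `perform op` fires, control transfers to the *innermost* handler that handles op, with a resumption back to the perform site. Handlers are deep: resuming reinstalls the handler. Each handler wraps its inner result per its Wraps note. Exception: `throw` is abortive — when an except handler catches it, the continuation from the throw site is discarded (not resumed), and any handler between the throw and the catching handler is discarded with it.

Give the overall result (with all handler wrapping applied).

Answer: ([0], (2))

Working:
ask @ H3 ⇒ 2
tell(2) @ H2 ⇒ log+=2
H0 returns 0
H1 returns [0]
H2 returns ([0], (2))
H3 returns ([0], (2))
= ([0], (2))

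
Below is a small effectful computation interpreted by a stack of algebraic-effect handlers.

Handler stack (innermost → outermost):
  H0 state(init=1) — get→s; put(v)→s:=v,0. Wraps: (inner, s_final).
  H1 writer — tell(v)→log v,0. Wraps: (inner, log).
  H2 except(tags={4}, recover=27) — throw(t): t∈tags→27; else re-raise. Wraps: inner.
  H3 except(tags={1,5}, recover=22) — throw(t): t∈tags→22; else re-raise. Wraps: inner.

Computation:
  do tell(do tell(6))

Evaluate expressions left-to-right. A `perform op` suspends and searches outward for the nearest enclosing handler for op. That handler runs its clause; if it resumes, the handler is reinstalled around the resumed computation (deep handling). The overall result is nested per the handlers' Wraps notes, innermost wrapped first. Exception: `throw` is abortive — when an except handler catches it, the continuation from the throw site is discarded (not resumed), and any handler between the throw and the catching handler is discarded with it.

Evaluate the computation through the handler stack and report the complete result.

Working:
tell(6) @ H1 ⇒ log+=6
tell(0) @ H1 ⇒ log+=0
H0 returns (0, 1)
H1 returns ((0, 1), (6, 0))
H2 returns ((0, 1), (6, 0))
H3 returns ((0, 1), (6, 0))
= ((0, 1), (6, 0))

Answer: ((0, 1), (6, 0))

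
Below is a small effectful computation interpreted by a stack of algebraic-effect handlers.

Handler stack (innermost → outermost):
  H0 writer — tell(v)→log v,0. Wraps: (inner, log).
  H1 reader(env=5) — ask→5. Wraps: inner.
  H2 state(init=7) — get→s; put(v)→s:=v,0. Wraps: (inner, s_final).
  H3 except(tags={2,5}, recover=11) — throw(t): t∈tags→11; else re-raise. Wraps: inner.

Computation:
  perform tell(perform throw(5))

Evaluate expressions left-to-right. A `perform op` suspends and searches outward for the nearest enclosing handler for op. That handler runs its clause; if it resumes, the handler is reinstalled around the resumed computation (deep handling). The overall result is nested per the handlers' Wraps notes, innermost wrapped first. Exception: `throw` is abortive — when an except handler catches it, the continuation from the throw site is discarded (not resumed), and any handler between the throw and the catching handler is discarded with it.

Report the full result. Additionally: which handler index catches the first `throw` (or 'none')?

Step-by-step:
throw(5) @ H3 caught ⇒ 11
= 11

Answer: 11 ; first throw caught by: H3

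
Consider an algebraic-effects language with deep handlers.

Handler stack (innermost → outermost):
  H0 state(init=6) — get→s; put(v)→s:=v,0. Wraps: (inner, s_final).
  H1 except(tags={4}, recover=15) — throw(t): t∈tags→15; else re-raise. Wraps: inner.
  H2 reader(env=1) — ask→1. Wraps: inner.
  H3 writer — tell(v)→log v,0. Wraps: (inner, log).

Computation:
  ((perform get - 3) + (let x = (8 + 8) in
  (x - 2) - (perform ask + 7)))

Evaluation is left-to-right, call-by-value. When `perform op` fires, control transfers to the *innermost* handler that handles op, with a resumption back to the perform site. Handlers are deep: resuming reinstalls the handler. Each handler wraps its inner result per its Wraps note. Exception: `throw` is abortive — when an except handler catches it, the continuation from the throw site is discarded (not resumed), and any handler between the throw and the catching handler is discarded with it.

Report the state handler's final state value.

Step-by-step:
get @ H0 ⇒ 6
ask @ H2 ⇒ 1
H0 returns (9, 6)
H1 returns (9, 6)
H2 returns (9, 6)
H3 returns ((9, 6), ())
= ((9, 6), ())

Answer: 6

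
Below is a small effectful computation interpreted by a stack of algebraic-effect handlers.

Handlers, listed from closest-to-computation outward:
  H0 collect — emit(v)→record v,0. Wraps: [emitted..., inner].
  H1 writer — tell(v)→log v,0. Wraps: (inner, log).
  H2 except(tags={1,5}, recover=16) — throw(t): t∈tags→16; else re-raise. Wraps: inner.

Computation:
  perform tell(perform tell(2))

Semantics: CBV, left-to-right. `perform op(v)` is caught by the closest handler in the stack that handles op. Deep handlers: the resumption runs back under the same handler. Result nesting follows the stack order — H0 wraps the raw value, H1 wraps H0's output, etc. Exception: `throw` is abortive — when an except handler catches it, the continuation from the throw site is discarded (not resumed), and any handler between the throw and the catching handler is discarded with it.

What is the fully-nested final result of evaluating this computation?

Answer: ([0], (2, 0))

Evaluation trace:
tell(2) @ H1 ⇒ log+=2
tell(0) @ H1 ⇒ log+=0
H0 returns [0]
H1 returns ([0], (2, 0))
H2 returns ([0], (2, 0))
= ([0], (2, 0))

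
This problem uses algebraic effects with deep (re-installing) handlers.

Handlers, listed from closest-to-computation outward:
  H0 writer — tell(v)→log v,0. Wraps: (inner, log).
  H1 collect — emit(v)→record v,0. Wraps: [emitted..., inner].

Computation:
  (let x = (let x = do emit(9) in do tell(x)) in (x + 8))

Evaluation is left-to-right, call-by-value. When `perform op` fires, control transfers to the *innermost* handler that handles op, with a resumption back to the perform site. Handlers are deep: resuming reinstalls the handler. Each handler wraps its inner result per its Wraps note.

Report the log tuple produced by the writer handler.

Working:
emit(9) @ H1 ⇒ out+=9
tell(0) @ H0 ⇒ log+=0
H0 returns (8, (0))
H1 returns [9, (8, (0))]
= [9, (8, (0))]

Answer: (0)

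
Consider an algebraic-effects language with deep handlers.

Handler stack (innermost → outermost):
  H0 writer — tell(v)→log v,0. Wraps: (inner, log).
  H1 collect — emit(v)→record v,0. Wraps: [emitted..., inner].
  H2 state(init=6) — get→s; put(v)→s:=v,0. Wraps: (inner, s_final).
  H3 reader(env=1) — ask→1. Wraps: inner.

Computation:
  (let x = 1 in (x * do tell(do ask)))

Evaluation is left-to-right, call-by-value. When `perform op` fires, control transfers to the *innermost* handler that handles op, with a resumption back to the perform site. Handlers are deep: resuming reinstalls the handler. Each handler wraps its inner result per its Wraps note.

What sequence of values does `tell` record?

Working:
ask @ H3 ⇒ 1
tell(1) @ H0 ⇒ log+=1
H0 returns (0, (1))
H1 returns [(0, (1))]
H2 returns ([(0, (1))], 6)
H3 returns ([(0, (1))], 6)
= ([(0, (1))], 6)

Answer: (1)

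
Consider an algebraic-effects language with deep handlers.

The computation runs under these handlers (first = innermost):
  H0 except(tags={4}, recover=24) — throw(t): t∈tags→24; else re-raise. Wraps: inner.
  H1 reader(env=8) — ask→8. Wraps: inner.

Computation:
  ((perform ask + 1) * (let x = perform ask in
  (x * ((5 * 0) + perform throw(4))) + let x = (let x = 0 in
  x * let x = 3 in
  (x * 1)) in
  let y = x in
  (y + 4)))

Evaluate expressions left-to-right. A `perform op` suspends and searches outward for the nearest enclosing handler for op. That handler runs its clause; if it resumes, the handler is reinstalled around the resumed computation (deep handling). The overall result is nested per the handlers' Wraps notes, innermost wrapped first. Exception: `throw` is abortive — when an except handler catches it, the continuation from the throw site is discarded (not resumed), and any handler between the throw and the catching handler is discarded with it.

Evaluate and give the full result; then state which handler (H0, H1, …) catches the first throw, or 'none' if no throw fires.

Answer: 24 ; first throw caught by: H0

Evaluation trace:
ask @ H1 ⇒ 8
ask @ H1 ⇒ 8
throw(4) @ H0 caught ⇒ 24
H1 returns 24
= 24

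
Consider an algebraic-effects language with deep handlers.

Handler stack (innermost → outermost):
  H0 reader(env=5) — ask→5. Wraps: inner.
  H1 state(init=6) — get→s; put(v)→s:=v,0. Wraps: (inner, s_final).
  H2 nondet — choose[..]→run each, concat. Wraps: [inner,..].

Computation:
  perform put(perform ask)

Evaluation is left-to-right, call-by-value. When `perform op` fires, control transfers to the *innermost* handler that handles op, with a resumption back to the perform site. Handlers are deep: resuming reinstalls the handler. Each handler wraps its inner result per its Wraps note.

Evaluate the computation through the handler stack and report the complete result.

Answer: [(0, 5)]

Working:
ask @ H0 ⇒ 5
put(5) @ H1 ⇒ s:=5
H0 returns 0
H1 returns (0, 5)
H2 returns [(0, 5)]
= [(0, 5)]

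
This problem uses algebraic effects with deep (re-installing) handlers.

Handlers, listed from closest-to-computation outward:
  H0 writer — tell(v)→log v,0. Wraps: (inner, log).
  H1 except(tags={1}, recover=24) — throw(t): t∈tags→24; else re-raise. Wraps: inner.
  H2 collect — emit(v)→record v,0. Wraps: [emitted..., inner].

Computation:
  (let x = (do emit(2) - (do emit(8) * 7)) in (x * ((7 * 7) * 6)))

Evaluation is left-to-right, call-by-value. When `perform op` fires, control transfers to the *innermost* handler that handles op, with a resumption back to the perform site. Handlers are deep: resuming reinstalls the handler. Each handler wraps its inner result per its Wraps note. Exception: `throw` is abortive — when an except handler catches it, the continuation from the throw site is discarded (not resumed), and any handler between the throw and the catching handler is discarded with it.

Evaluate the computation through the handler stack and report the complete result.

Answer: [2, 8, (0, ())]

Working:
emit(2) @ H2 ⇒ out+=2
emit(8) @ H2 ⇒ out+=8
H0 returns (0, ())
H1 returns (0, ())
H2 returns [2, 8, (0, ())]
= [2, 8, (0, ())]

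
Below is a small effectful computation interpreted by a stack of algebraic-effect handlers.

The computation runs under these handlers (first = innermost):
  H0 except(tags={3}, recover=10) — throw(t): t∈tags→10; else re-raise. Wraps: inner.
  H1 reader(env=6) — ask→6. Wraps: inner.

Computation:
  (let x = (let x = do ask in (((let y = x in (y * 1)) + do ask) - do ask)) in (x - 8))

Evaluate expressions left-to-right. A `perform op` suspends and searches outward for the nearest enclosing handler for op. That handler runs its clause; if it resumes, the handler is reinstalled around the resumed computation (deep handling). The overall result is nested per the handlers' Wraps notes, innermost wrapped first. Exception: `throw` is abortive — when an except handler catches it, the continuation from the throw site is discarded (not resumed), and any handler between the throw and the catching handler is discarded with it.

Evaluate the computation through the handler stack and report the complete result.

Working:
ask @ H1 ⇒ 6
ask @ H1 ⇒ 6
ask @ H1 ⇒ 6
H0 returns -2
H1 returns -2
= -2

Answer: -2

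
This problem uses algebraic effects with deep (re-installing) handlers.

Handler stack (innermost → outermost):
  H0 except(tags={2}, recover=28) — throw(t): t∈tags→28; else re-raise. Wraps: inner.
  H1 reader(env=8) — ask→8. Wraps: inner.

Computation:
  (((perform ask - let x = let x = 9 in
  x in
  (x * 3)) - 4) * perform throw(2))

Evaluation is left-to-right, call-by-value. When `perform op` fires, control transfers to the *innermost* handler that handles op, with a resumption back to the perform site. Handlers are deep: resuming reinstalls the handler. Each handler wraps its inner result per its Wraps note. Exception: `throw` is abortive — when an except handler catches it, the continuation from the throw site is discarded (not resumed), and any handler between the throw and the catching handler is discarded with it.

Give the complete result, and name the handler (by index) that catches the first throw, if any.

Answer: 28 ; first throw caught by: H0

Working:
ask @ H1 ⇒ 8
throw(2) @ H0 caught ⇒ 28
H1 returns 28
= 28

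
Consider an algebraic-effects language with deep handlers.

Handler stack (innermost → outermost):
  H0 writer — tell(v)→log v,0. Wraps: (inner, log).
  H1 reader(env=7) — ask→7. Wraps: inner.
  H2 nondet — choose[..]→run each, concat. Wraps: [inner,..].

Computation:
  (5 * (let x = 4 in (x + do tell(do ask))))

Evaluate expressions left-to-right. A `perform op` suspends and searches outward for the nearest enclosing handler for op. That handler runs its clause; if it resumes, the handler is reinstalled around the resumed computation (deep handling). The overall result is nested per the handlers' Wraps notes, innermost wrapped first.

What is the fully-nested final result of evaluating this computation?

Answer: [(20, (7))]

Step-by-step:
ask @ H1 ⇒ 7
tell(7) @ H0 ⇒ log+=7
H0 returns (20, (7))
H1 returns (20, (7))
H2 returns [(20, (7))]
= [(20, (7))]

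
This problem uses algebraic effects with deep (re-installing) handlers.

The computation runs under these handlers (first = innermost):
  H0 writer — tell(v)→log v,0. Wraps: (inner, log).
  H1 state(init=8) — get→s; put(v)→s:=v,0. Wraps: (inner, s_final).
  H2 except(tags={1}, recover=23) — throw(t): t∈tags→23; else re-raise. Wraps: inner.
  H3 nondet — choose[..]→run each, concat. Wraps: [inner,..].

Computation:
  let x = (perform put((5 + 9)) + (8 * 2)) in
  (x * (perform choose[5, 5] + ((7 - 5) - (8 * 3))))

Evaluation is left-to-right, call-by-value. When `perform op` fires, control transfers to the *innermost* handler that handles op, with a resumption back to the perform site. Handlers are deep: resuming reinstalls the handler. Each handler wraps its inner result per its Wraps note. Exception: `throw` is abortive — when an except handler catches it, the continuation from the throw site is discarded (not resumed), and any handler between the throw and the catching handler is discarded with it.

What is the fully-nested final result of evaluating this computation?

Answer: [((-272, ()), 14), ((-272, ()), 14)]

Step-by-step:
put(14) @ H1 ⇒ s:=14
choose[5, 5] @ H3
  branch[0] choose=5:
    H0 returns (-272, ())
    H1 returns ((-272, ()), 14)
    H2 returns ((-272, ()), 14)
    H3 returns [((-272, ()), 14)]
  branch[1] choose=5:
    H0 returns (-272, ())
    H1 returns ((-272, ()), 14)
    H2 returns ((-272, ()), 14)
    H3 returns [((-272, ()), 14)]
= [((-272, ()), 14), ((-272, ()), 14)]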